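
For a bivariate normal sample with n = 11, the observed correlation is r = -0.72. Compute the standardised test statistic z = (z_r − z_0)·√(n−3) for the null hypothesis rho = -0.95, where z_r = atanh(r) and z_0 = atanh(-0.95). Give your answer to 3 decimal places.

2.614

z_r = atanh(-0.72) = -0.907645,  z_0 = atanh(-0.95) = -1.831781
SE = 1/√(n−3) = 1/√8 = 0.353553
z = (z_r − z_0)/SE = (-0.907645 − (-1.831781)) / 0.353553 = 0.924136 / 0.353553 = 2.614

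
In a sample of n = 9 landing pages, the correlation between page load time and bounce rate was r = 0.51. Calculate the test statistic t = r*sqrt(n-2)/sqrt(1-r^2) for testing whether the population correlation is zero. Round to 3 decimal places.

1 − r² = 1 − 0.2601 = 0.7399;  √(1−r²) = 0.860174
√(n−2) = √7 = 2.645751
t = r·√(n−2)/√(1−r²) = 0.51 · 2.645751 / 0.860174 = 1.569

1.569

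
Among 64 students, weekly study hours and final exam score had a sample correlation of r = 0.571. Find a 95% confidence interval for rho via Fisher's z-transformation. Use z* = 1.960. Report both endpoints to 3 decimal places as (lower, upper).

(0.378, 0.716)

z_r = atanh(0.571) = 0.649005;  SE = 1/√(n−3) = 1/√61 = 0.128037
z-limits: 0.649005 ± 1.960·0.128037 = 0.649005 ± 0.250953 = [0.398052, 0.899958]
ρ-limits: (tanh 0.398052, tanh 0.899958) = (0.378, 0.716)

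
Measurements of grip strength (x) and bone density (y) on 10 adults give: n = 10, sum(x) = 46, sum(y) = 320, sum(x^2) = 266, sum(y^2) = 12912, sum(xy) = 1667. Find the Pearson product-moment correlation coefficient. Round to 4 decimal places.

0.5115

Numerator: nΣxy − (Σx)(Σy) = 10·1667 − (46)(320) = 1950
Denominator: √[(nΣx²−(Σx)²)(nΣy²−(Σy)²)]
  nΣx²−(Σx)² = 10·266 − 2116 = 544;  nΣy²−(Σy)² = 10·12912 − 102400 = 26720
  √(544·26720) = √14535680 = 3812.5687
r = 1950 / 3812.5687 = 0.5115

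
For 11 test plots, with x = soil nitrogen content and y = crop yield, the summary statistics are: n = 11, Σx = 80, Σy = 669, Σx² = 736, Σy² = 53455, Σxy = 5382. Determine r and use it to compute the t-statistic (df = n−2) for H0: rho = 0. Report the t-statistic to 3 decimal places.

Numerator: nΣxy − (Σx)(Σy) = 11·5382 − (80)(669) = 5682
Denominator: √[(nΣx²−(Σx)²)(nΣy²−(Σy)²)]
  nΣx²−(Σx)² = 11·736 − 6400 = 1696;  nΣy²−(Σy)² = 11·53455 − 447561 = 140444
  √(1696·140444) = √238193024 = 15433.5033
r = 5682 / 15433.5033 = 0.3682
t = r·√(n−2)/√(1−r²) = 0.3682·√9 / √(1−0.135571) = 1.104600 / 0.929747 = 1.188

1.188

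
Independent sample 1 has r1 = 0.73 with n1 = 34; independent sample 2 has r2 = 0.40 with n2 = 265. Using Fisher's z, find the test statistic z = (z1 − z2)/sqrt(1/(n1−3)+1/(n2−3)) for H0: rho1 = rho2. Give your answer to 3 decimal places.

Fisher z-transforms: z1 = atanh(0.73) = 0.928727, z2 = atanh(0.40) = 0.423649; difference d = 0.505078
Var(d) = 1/31 + 1/262 = 0.0322581 + 0.0038168 = 0.0360749
z = d/√Var(d) = 0.505078 / √0.0360749 = 0.505078 / 0.189934 = 2.659

2.659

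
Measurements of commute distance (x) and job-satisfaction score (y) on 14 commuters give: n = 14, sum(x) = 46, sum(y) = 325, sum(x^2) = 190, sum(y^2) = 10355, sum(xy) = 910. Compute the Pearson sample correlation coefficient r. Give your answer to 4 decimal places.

-0.4777

S_xy = nΣxy − ΣxΣy = 14·910 − 46·325 = 12740 − 14950 = -2210
S_xx = nΣx² − (Σx)² = 14·190 − 46² = 2660 − 2116 = 544
S_yy = nΣy² − (Σy)² = 14·10355 − 325² = 144970 − 105625 = 39345
r = S_xy / √(S_xx·S_yy) = -2210 / √(544·39345) = -2210 / √21403680 = -2210 / 4626.4111 = -0.4777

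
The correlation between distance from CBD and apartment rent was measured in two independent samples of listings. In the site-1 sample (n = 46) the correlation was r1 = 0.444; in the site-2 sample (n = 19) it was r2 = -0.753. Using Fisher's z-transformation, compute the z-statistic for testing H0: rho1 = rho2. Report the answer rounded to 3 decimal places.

z1 = atanh(0.444) = 0.477202,  z2 = atanh(-0.753) = -0.979848
SE = √(1/(n1−3) + 1/(n2−3)) = √(1/43 + 1/16) = √(0.0232558 + 0.0625000) = √0.0857558 = 0.292841
z = (z1 − z2)/SE = (0.477202 − (-0.979848)) / 0.292841 = 1.457050 / 0.292841 = 4.976

4.976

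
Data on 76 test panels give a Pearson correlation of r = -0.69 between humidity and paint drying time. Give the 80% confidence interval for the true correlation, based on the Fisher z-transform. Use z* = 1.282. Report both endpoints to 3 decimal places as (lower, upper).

(-0.761, -0.603)

Fisher z: z_r = atanh(r) = ½·ln((1+(-0.69))/(1−(-0.69))) = -0.847956
SE(z) = 1/√(n−3) = 1/√73 = 0.117041
80% ⇒ z* = 1.282; margin = 1.282·0.117041 = 0.150047
CI on z-scale: (-0.998003, -0.697909)
Back-transform: tanh(-0.998003) = -0.760754, tanh(-0.697909) = -0.603039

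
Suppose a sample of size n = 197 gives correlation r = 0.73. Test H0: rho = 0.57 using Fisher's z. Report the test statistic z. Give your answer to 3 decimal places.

Fisher z: atanh(0.73) = 0.928727, atanh(0.57) = 0.647523
z = (z_r − z_0)·√(n−3) = (0.928727 − 0.647523)·√194 = 0.281204 · 13.928388 = 3.917

3.917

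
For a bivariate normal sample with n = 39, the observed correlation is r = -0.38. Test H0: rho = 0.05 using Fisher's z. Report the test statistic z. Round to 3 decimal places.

-2.701

z_r = atanh(-0.38) = -0.400060,  z_0 = atanh(0.05) = 0.050042
SE = 1/√(n−3) = 1/√36 = 0.166667
z = (z_r − z_0)/SE = (-0.400060 − 0.050042) / 0.166667 = -0.450102 / 0.166667 = -2.701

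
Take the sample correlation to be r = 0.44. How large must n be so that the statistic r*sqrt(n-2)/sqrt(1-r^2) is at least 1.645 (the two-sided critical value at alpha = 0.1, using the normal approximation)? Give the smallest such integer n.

14

r√(n−2)/√(1−r²) ≥ 1.645  ⇔  n−2 ≥ (1.645)²·(1−r²)/r²
(1−r²)/r² = (1−0.1936)/0.1936 = 4.1653
n ≥ 2 + 2.706025·4.1653 = 2 + 11.2714 = 13.2714
⌈13.2714⌉ = 14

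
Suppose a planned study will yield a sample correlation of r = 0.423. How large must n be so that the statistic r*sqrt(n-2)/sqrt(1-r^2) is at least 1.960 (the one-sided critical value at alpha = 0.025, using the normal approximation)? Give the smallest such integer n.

Need r·√(n−2)/√(1−r²) ≥ 1.960
√(n−2) ≥ 1.960·√(1−0.178929) / 0.423 = 1.960·0.906130 / 0.423 = 4.1986
n−2 ≥ 17.6282  ⇒  n ≥ 19.6282
Smallest integer n = 20

20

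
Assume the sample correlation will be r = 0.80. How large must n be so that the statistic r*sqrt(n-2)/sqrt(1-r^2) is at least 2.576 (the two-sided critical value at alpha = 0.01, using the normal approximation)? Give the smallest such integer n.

r√(n−2)/√(1−r²) ≥ 2.576  ⇔  n−2 ≥ (2.576)²·(1−r²)/r²
(1−r²)/r² = (1−0.6400)/0.6400 = 0.5625
n ≥ 2 + 6.635776·0.5625 = 2 + 3.7326 = 5.7326
⌈5.7326⌉ = 6

6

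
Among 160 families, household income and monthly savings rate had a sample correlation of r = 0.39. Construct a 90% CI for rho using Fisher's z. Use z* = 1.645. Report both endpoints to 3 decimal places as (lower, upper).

z_r = atanh(0.39) = 0.411800;  SE = 1/√(n−3) = 1/√157 = 0.079809
z-limits: 0.411800 ± 1.645·0.079809 = 0.411800 ± 0.131286 = [0.280514, 0.543086]
ρ-limits: (tanh 0.280514, tanh 0.543086) = (0.273, 0.495)

(0.273, 0.495)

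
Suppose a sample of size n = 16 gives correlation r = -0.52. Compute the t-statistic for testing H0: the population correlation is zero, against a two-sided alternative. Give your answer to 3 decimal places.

-2.278

1 − r² = 1 − 0.2704 = 0.7296;  √(1−r²) = 0.854166
√(n−2) = √14 = 3.741657
t = r·√(n−2)/√(1−r²) = -0.52 · 3.741657 / 0.854166 = -2.278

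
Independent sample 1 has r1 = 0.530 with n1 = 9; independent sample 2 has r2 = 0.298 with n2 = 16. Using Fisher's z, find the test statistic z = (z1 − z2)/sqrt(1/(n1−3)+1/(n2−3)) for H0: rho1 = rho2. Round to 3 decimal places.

Fisher z-transforms: z1 = atanh(0.530) = 0.590145, z2 = atanh(0.298) = 0.307323; difference d = 0.282822
Var(d) = 1/6 + 1/13 = 0.1666667 + 0.0769231 = 0.2435898
z = d/√Var(d) = 0.282822 / √0.2435898 = 0.282822 / 0.493548 = 0.573

0.573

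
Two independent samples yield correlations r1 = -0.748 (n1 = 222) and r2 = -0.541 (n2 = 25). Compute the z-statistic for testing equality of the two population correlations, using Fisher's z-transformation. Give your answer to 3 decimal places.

-1.622

z1 = atanh(-0.748) = -0.968399,  z2 = atanh(-0.541) = -0.605568
SE = √(1/(n1−3) + 1/(n2−3)) = √(1/219 + 1/22) = √(0.0045662 + 0.0454545) = √0.0500207 = 0.223653
z = (z1 − z2)/SE = (-0.968399 − (-0.605568)) / 0.223653 = -0.362831 / 0.223653 = -1.622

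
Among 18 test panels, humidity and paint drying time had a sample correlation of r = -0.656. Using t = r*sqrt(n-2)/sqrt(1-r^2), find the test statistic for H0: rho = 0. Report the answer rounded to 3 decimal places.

1 − r² = 1 − 0.430336 = 0.569664;  √(1−r²) = 0.754761
√(n−2) = √16 = 4.000000
t = r·√(n−2)/√(1−r²) = -0.656 · 4.000000 / 0.754761 = -3.477

-3.477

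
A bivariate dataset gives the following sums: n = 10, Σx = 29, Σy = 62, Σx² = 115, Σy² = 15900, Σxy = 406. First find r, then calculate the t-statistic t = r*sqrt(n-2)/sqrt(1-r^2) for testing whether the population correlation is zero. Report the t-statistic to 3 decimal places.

S_xy = nΣxy − ΣxΣy = 10·406 − 29·62 = 4060 − 1798 = 2262
S_xx = nΣx² − (Σx)² = 10·115 − 29² = 1150 − 841 = 309
S_yy = nΣy² − (Σy)² = 10·15900 − 62² = 159000 − 3844 = 155156
r = S_xy / √(S_xx·S_yy) = 2262 / √(309·155156) = 2262 / √47943204 = 2262 / 6924.1031 = 0.3267
t = r·√(n−2)/√(1−r²) = 0.3267·√8 / √(1−0.106733) = 0.924047 / 0.945128 = 0.978

0.978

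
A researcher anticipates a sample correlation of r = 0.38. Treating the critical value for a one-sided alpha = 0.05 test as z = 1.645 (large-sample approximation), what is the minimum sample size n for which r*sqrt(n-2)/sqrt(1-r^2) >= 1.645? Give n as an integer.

Need r·√(n−2)/√(1−r²) ≥ 1.645
√(n−2) ≥ 1.645·√(1−0.1444) / 0.38 = 1.645·0.924986 / 0.38 = 4.0042
n−2 ≥ 16.0336  ⇒  n ≥ 18.0336
Smallest integer n = 19

19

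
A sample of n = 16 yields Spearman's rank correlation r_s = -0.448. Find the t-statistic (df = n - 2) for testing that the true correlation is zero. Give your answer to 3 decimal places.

t = r_s·√(n−2) / √(1−r_s²) with r_s = -0.448, n = 16
  = -0.448·√14 / √(1 − 0.200704)
  = -0.448·3.741657 / 0.894034
  = -1.676262 / 0.894034 = -1.875

-1.875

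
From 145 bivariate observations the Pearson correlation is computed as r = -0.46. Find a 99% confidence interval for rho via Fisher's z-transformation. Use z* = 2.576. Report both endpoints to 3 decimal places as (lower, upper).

z_r = atanh(-0.46) = -0.497311;  SE = 1/√(n−3) = 1/√142 = 0.083918
z-limits: -0.497311 ± 2.576·0.083918 = -0.497311 ± 0.216173 = [-0.713484, -0.281138]
ρ-limits: (tanh -0.713484, tanh -0.281138) = (-0.613, -0.274)

(-0.613, -0.274)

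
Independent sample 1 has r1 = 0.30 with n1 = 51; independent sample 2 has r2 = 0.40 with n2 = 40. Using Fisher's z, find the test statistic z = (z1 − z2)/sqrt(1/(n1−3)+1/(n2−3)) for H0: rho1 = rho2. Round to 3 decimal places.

-0.522

Fisher z-transforms: z1 = atanh(0.30) = 0.309520, z2 = atanh(0.40) = 0.423649; difference d = -0.114129
Var(d) = 1/48 + 1/37 = 0.0208333 + 0.0270270 = 0.0478603
z = d/√Var(d) = -0.114129 / √0.0478603 = -0.114129 / 0.218770 = -0.522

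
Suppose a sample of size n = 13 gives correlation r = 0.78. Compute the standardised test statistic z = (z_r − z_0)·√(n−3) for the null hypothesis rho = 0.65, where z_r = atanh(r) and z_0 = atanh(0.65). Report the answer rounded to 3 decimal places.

z_r = atanh(0.78) = 1.045371,  z_0 = atanh(0.65) = 0.775299
SE = 1/√(n−3) = 1/√10 = 0.316228
z = (z_r − z_0)/SE = (1.045371 − 0.775299) / 0.316228 = 0.270072 / 0.316228 = 0.854

0.854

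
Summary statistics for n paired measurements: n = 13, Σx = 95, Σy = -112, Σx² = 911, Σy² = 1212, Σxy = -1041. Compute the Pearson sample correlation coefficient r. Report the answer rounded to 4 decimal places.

S_xy = nΣxy − ΣxΣy = 13·(-1041) − 95·(-112) = -13533 − (-10640) = -2893
S_xx = nΣx² − (Σx)² = 13·911 − 95² = 11843 − 9025 = 2818
S_yy = nΣy² − (Σy)² = 13·1212 − (-112)² = 15756 − 12544 = 3212
r = S_xy / √(S_xx·S_yy) = -2893 / √(2818·3212) = -2893 / √9051416 = -2893 / 3008.5571 = -0.9616

-0.9616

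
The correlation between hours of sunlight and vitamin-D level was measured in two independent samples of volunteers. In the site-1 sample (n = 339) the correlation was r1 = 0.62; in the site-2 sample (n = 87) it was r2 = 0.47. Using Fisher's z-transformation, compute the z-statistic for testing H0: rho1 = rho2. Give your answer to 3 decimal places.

z1 = atanh(0.62) = 0.725005,  z2 = atanh(0.47) = 0.510070
SE = √(1/(n1−3) + 1/(n2−3)) = √(1/336 + 1/84) = √(0.0029762 + 0.0119048) = √0.0148810 = 0.121988
z = (z1 − z2)/SE = (0.725005 − 0.510070) / 0.121988 = 0.214935 / 0.121988 = 1.762

1.762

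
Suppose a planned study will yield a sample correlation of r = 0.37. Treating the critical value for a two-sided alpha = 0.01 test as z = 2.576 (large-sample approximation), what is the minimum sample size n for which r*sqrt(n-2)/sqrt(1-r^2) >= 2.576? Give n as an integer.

44

r√(n−2)/√(1−r²) ≥ 2.576  ⇔  n−2 ≥ (2.576)²·(1−r²)/r²
(1−r²)/r² = (1−0.1369)/0.1369 = 6.3046
n ≥ 2 + 6.635776·6.3046 = 2 + 41.8359 = 43.8359
⌈43.8359⌉ = 44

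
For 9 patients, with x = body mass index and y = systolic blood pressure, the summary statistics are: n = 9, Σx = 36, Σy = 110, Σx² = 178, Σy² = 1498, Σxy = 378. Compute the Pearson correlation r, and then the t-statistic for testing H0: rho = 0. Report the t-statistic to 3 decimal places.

-4.421

S_xy = nΣxy − ΣxΣy = 9·378 − 36·110 = 3402 − 3960 = -558
S_xx = nΣx² − (Σx)² = 9·178 − 36² = 1602 − 1296 = 306
S_yy = nΣy² − (Σy)² = 9·1498 − 110² = 13482 − 12100 = 1382
r = S_xy / √(S_xx·S_yy) = -558 / √(306·1382) = -558 / √422892 = -558 / 650.3015 = -0.8581
t = r·√(n−2)/√(1−r²) = -0.8581·√7 / √(1−0.736336) = -2.270319 / 0.513482 = -4.421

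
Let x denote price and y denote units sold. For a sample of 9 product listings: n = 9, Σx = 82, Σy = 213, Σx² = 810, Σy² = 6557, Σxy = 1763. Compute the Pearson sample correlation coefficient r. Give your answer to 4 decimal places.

-0.5754

S_xy = nΣxy − ΣxΣy = 9·1763 − 82·213 = 15867 − 17466 = -1599
S_xx = nΣx² − (Σx)² = 9·810 − 82² = 7290 − 6724 = 566
S_yy = nΣy² − (Σy)² = 9·6557 − 213² = 59013 − 45369 = 13644
r = S_xy / √(S_xx·S_yy) = -1599 / √(566·13644) = -1599 / √7722504 = -1599 / 2778.9394 = -0.5754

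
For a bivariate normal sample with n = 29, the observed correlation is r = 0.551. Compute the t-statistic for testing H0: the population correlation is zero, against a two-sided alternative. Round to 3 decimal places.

3.431

1 − r² = 1 − 0.303601 = 0.696399;  √(1−r²) = 0.834505
√(n−2) = √27 = 5.196152
t = r·√(n−2)/√(1−r²) = 0.551 · 5.196152 / 0.834505 = 3.431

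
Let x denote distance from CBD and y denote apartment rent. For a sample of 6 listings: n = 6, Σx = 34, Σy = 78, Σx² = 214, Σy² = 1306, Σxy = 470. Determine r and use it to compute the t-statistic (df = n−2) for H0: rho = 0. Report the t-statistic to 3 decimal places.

0.759

Numerator: nΣxy − (Σx)(Σy) = 6·470 − (34)(78) = 168
Denominator: √[(nΣx²−(Σx)²)(nΣy²−(Σy)²)]
  nΣx²−(Σx)² = 6·214 − 1156 = 128;  nΣy²−(Σy)² = 6·1306 − 6084 = 1752
  √(128·1752) = √224256 = 473.5568
r = 168 / 473.5568 = 0.3548
t = r·√(n−2)/√(1−r²) = 0.3548·√4 / √(1−0.125883) = 0.709600 / 0.934942 = 0.759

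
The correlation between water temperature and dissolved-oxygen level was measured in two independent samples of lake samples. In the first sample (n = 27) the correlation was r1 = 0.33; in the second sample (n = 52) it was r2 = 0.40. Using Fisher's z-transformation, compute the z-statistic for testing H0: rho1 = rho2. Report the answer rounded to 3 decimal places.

Fisher z-transforms: z1 = atanh(0.33) = 0.342828, z2 = atanh(0.40) = 0.423649; difference d = -0.080821
Var(d) = 1/24 + 1/49 = 0.0416667 + 0.0204082 = 0.0620749
z = d/√Var(d) = -0.080821 / √0.0620749 = -0.080821 / 0.249148 = -0.324

-0.324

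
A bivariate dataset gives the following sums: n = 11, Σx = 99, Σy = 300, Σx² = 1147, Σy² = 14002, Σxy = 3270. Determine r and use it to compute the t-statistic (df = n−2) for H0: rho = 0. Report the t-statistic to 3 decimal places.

S_xy = nΣxy − ΣxΣy = 11·3270 − 99·300 = 35970 − 29700 = 6270
S_xx = nΣx² − (Σx)² = 11·1147 − 99² = 12617 − 9801 = 2816
S_yy = nΣy² − (Σy)² = 11·14002 − 300² = 154022 − 90000 = 64022
r = S_xy / √(S_xx·S_yy) = 6270 / √(2816·64022) = 6270 / √180285952 = 6270 / 13427.0604 = 0.4670
t = r·√(n−2)/√(1−r²) = 0.4670·√9 / √(1−0.218089) = 1.401000 / 0.884257 = 1.584

1.584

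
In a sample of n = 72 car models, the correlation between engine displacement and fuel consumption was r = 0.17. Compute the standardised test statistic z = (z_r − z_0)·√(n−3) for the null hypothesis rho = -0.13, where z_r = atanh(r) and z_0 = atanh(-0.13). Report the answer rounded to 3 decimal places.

2.512

Fisher z: atanh(0.17) = 0.171667, atanh(-0.13) = -0.130740
z = (z_r − z_0)·√(n−3) = (0.171667 − (-0.130740))·√69 = 0.302407 · 8.306624 = 2.512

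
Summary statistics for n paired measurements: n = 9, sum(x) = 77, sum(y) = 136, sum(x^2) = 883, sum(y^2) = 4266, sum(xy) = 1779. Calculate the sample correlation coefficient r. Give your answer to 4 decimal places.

0.8741

Numerator: nΣxy − (Σx)(Σy) = 9·1779 − (77)(136) = 5539
Denominator: √[(nΣx²−(Σx)²)(nΣy²−(Σy)²)]
  nΣx²−(Σx)² = 9·883 − 5929 = 2018;  nΣy²−(Σy)² = 9·4266 − 18496 = 19898
  √(2018·19898) = √40154164 = 6336.7313
r = 5539 / 6336.7313 = 0.8741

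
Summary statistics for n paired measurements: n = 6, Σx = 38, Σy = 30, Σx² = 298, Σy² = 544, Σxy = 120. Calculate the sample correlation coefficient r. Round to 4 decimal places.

Numerator: nΣxy − (Σx)(Σy) = 6·120 − (38)(30) = -420
Denominator: √[(nΣx²−(Σx)²)(nΣy²−(Σy)²)]
  nΣx²−(Σx)² = 6·298 − 1444 = 344;  nΣy²−(Σy)² = 6·544 − 900 = 2364
  √(344·2364) = √813216 = 901.7849
r = -420 / 901.7849 = -0.4657

-0.4657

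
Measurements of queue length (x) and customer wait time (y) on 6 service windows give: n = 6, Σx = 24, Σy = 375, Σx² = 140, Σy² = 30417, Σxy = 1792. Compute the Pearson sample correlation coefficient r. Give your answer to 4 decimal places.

Numerator: nΣxy − (Σx)(Σy) = 6·1792 − (24)(375) = 1752
Denominator: √[(nΣx²−(Σx)²)(nΣy²−(Σy)²)]
  nΣx²−(Σx)² = 6·140 − 576 = 264;  nΣy²−(Σy)² = 6·30417 − 140625 = 41877
  √(264·41877) = √11055528 = 3324.9854
r = 1752 / 3324.9854 = 0.5269

0.5269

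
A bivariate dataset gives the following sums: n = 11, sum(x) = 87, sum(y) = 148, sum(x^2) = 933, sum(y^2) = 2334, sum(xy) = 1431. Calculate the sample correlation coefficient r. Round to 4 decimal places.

0.8990

Numerator: nΣxy − (Σx)(Σy) = 11·1431 − (87)(148) = 2865
Denominator: √[(nΣx²−(Σx)²)(nΣy²−(Σy)²)]
  nΣx²−(Σx)² = 11·933 − 7569 = 2694;  nΣy²−(Σy)² = 11·2334 − 21904 = 3770
  √(2694·3770) = √10156380 = 3186.9076
r = 2865 / 3186.9076 = 0.8990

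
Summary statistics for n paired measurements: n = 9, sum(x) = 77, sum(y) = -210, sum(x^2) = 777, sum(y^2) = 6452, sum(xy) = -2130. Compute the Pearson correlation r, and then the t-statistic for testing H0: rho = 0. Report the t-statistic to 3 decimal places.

Numerator: nΣxy − (Σx)(Σy) = 9·(-2130) − (77)(-210) = -3000
Denominator: √[(nΣx²−(Σx)²)(nΣy²−(Σy)²)]
  nΣx²−(Σx)² = 9·777 − 5929 = 1064;  nΣy²−(Σy)² = 9·6452 − 44100 = 13968
  √(1064·13968) = √14861952 = 3855.1202
r = -3000 / 3855.1202 = -0.7782
t = r·√(n−2)/√(1−r²) = -0.7782·√7 / √(1−0.605595) = -2.058924 / 0.628017 = -3.278

-3.278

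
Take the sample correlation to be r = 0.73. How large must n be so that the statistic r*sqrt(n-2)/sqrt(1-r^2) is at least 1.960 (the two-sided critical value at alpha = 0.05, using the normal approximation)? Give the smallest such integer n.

6

r√(n−2)/√(1−r²) ≥ 1.960  ⇔  n−2 ≥ (1.960)²·(1−r²)/r²
(1−r²)/r² = (1−0.5329)/0.5329 = 0.8765
n ≥ 2 + 3.8416·0.8765 = 2 + 3.3672 = 5.3672
⌈5.3672⌉ = 6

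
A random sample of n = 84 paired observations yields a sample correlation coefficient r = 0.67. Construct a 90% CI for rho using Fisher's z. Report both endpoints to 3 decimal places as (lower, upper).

z_r = atanh(0.67) = 0.810743;  SE = 1/√(n−3) = 1/√81 = 0.111111
z-limits: 0.810743 ± 1.645·0.111111 = 0.810743 ± 0.182778 = [0.627965, 0.993521]
ρ-limits: (tanh 0.627965, tanh 0.993521) = (0.557, 0.759)

(0.557, 0.759)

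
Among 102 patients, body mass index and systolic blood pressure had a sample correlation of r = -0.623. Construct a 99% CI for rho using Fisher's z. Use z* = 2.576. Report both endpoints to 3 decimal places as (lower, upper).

z_r = atanh(-0.623) = -0.729893;  SE = 1/√(n−3) = 1/√99 = 0.100504
z-limits: -0.729893 ± 2.576·0.100504 = -0.729893 ± 0.258898 = [-0.988791, -0.470995]
ρ-limits: (tanh -0.988791, tanh -0.470995) = (-0.757, -0.439)

(-0.757, -0.439)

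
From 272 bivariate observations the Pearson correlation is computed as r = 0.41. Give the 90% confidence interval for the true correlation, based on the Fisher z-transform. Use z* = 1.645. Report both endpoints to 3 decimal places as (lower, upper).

(0.323, 0.490)

Fisher z: z_r = atanh(r) = ½·ln((1+0.41)/(1−0.41)) = 0.435611
SE(z) = 1/√(n−3) = 1/√269 = 0.060971
90% ⇒ z* = 1.645; margin = 1.645·0.060971 = 0.100297
CI on z-scale: (0.335314, 0.535908)
Back-transform: tanh(0.335314) = 0.323288, tanh(0.535908) = 0.489884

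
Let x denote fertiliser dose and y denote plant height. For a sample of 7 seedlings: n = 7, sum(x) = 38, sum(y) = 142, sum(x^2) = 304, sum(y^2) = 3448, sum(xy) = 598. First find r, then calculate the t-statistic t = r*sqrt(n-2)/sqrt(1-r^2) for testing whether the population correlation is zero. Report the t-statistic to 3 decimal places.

-2.417

Numerator: nΣxy − (Σx)(Σy) = 7·598 − (38)(142) = -1210
Denominator: √[(nΣx²−(Σx)²)(nΣy²−(Σy)²)]
  nΣx²−(Σx)² = 7·304 − 1444 = 684;  nΣy²−(Σy)² = 7·3448 − 20164 = 3972
  √(684·3972) = √2716848 = 1648.2864
r = -1210 / 1648.2864 = -0.7341
t = r·√(n−2)/√(1−r²) = -0.7341·√5 / √(1−0.538903) = -1.641498 / 0.679041 = -2.417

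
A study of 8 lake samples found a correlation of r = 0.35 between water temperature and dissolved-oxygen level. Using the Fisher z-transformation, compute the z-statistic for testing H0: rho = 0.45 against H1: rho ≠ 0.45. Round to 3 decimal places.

z_r = atanh(0.35) = 0.365444,  z_0 = atanh(0.45) = 0.484700
SE = 1/√(n−3) = 1/√5 = 0.447214
z = (z_r − z_0)/SE = (0.365444 − 0.484700) / 0.447214 = -0.119256 / 0.447214 = -0.267

-0.267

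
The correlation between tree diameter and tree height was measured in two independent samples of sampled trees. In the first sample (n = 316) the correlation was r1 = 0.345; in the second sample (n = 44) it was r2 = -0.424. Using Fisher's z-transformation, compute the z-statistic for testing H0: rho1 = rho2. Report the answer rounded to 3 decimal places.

4.891

z1 = atanh(0.345) = 0.359757,  z2 = atanh(-0.424) = -0.452559
SE = √(1/(n1−3) + 1/(n2−3)) = √(1/313 + 1/41) = √(0.0031949 + 0.0243902) = √0.0275851 = 0.166088
z = (z1 − z2)/SE = (0.359757 − (-0.452559)) / 0.166088 = 0.812316 / 0.166088 = 4.891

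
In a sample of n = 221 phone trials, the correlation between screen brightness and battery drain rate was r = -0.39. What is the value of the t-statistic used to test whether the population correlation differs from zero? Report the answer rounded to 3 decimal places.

t = r·√(n−2) / √(1−r²) with r = -0.39, n = 221
  = -0.39·√219 / √(1 − 0.1521)
  = -0.39·14.798649 / 0.920815
  = -5.771473 / 0.920815 = -6.268

-6.268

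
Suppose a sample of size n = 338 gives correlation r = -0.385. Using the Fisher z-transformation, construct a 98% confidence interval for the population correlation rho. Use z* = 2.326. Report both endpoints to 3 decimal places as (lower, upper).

(-0.488, -0.272)

z_r = atanh(-0.385) = -0.405917;  SE = 1/√(n−3) = 1/√335 = 0.054636
z-limits: -0.405917 ± 2.326·0.054636 = -0.405917 ± 0.127083 = [-0.533000, -0.278834]
ρ-limits: (tanh -0.533000, tanh -0.278834) = (-0.488, -0.272)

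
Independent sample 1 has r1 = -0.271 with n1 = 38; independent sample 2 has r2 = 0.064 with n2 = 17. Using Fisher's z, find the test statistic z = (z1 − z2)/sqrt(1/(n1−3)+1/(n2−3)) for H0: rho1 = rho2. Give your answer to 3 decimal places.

-1.082

Fisher z-transforms: z1 = atanh(-0.271) = -0.277943, z2 = atanh(0.064) = 0.064088; difference d = -0.342031
Var(d) = 1/35 + 1/14 = 0.0285714 + 0.0714286 = 0.1000000
z = d/√Var(d) = -0.342031 / √0.1000000 = -0.342031 / 0.316228 = -1.082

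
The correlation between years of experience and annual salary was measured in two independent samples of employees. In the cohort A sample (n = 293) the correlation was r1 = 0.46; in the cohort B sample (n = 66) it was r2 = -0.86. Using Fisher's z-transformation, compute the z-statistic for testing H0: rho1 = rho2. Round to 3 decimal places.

z1 = atanh(0.46) = 0.497311,  z2 = atanh(-0.86) = -1.293345
SE = √(1/(n1−3) + 1/(n2−3)) = √(1/290 + 1/63) = √(0.0034483 + 0.0158730) = √0.0193213 = 0.139001
z = (z1 − z2)/SE = (0.497311 − (-1.293345)) / 0.139001 = 1.790656 / 0.139001 = 12.882

12.882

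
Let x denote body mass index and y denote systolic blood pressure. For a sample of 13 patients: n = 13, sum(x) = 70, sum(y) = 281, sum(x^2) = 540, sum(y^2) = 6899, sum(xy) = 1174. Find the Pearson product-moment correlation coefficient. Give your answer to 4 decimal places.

S_xy = nΣxy − ΣxΣy = 13·1174 − 70·281 = 15262 − 19670 = -4408
S_xx = nΣx² − (Σx)² = 13·540 − 70² = 7020 − 4900 = 2120
S_yy = nΣy² − (Σy)² = 13·6899 − 281² = 89687 − 78961 = 10726
r = S_xy / √(S_xx·S_yy) = -4408 / √(2120·10726) = -4408 / √22739120 = -4408 / 4768.5553 = -0.9244

-0.9244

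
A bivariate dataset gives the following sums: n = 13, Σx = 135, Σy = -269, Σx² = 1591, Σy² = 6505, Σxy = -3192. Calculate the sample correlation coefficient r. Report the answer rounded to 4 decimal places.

Numerator: nΣxy − (Σx)(Σy) = 13·(-3192) − (135)(-269) = -5181
Denominator: √[(nΣx²−(Σx)²)(nΣy²−(Σy)²)]
  nΣx²−(Σx)² = 13·1591 − 18225 = 2458;  nΣy²−(Σy)² = 13·6505 − 72361 = 12204
  √(2458·12204) = √29997432 = 5476.9911
r = -5181 / 5476.9911 = -0.9460

-0.9460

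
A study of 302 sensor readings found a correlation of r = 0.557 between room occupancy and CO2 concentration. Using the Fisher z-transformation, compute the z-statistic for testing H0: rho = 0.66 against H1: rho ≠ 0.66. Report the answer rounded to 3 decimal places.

Fisher z: atanh(0.557) = 0.628473, atanh(0.66) = 0.792814
z = (z_r − z_0)·√(n−3) = (0.628473 − 0.792814)·√299 = -0.164341 · 17.291616 = -2.842

-2.842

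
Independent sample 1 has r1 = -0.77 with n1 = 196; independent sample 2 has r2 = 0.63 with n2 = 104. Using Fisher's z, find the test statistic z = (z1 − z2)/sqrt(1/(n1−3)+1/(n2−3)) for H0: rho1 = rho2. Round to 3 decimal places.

-14.345

z1 = atanh(-0.77) = -1.020328,  z2 = atanh(0.63) = 0.741416
SE = √(1/(n1−3) + 1/(n2−3)) = √(1/193 + 1/101) = √(0.0051813 + 0.0099010) = √0.0150823 = 0.122810
z = (z1 − z2)/SE = (-1.020328 − 0.741416) / 0.122810 = -1.761744 / 0.122810 = -14.345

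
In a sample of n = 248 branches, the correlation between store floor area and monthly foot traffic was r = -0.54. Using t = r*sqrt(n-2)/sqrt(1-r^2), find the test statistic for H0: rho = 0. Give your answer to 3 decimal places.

-10.063

t = r·√(n−2) / √(1−r²) with r = -0.54, n = 248
  = -0.54·√246 / √(1 − 0.2916)
  = -0.54·15.684387 / 0.841665
  = -8.469569 / 0.841665 = -10.063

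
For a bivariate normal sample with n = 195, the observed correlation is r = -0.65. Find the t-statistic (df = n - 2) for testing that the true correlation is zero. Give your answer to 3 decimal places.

-11.883

1 − r² = 1 − 0.4225 = 0.5775;  √(1−r²) = 0.759934
√(n−2) = √193 = 13.892444
t = r·√(n−2)/√(1−r²) = -0.65 · 13.892444 / 0.759934 = -11.883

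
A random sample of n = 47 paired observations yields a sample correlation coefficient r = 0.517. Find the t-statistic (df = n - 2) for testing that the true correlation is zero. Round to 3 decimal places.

4.052

t = r·√(n−2) / √(1−r²) with r = 0.517, n = 47
  = 0.517·√45 / √(1 − 0.267289)
  = 0.517·6.708204 / 0.855985
  = 3.468141 / 0.855985 = 4.052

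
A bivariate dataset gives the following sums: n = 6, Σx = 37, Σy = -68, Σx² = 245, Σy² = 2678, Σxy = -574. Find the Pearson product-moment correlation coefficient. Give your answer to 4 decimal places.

S_xy = nΣxy − ΣxΣy = 6·(-574) − 37·(-68) = -3444 − (-2516) = -928
S_xx = nΣx² − (Σx)² = 6·245 − 37² = 1470 − 1369 = 101
S_yy = nΣy² − (Σy)² = 6·2678 − (-68)² = 16068 − 4624 = 11444
r = S_xy / √(S_xx·S_yy) = -928 / √(101·11444) = -928 / √1155844 = -928 / 1075.1019 = -0.8632

-0.8632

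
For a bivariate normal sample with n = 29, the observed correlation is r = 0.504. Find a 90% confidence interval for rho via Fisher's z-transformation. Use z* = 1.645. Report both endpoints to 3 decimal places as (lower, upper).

(0.228, 0.705)

z_r = atanh(0.504) = 0.554654;  SE = 1/√(n−3) = 1/√26 = 0.196116
z-limits: 0.554654 ± 1.645·0.196116 = 0.554654 ± 0.322611 = [0.232043, 0.877265]
ρ-limits: (tanh 0.232043, tanh 0.877265) = (0.228, 0.705)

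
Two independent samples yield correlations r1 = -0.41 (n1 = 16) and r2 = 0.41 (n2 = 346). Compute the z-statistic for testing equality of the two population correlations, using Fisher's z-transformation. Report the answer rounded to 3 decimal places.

-3.083

z1 = atanh(-0.41) = -0.435611,  z2 = atanh(0.41) = 0.435611
SE = √(1/(n1−3) + 1/(n2−3)) = √(1/13 + 1/343) = √(0.0769231 + 0.0029155) = √0.0798386 = 0.282557
z = (z1 − z2)/SE = (-0.435611 − 0.435611) / 0.282557 = -0.871222 / 0.282557 = -3.083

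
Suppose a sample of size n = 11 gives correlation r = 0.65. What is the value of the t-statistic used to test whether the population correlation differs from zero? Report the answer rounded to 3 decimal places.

2.566

t = r·√(n−2) / √(1−r²) with r = 0.65, n = 11
  = 0.65·√9 / √(1 − 0.4225)
  = 0.65·3.000000 / 0.759934
  = 1.950000 / 0.759934 = 2.566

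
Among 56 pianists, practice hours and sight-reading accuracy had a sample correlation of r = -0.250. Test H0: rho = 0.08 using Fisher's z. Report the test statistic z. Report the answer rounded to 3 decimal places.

-2.443

Fisher z: atanh(-0.250) = -0.255413, atanh(0.08) = 0.080171
z = (z_r − z_0)·√(n−3) = (-0.255413 − 0.080171)·√53 = -0.335584 · 7.280110 = -2.443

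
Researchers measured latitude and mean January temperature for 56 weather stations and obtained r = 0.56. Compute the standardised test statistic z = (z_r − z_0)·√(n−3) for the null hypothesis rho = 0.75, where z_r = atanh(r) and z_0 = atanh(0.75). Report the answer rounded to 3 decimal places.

-2.476

z_r = atanh(0.56) = 0.632833,  z_0 = atanh(0.75) = 0.972955
SE = 1/√(n−3) = 1/√53 = 0.137361
z = (z_r − z_0)/SE = (0.632833 − 0.972955) / 0.137361 = -0.340122 / 0.137361 = -2.476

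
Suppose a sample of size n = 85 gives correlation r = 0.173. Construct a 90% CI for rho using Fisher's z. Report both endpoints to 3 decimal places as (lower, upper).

(-0.007, 0.342)

z_r = atanh(0.173) = 0.174758;  SE = 1/√(n−3) = 1/√82 = 0.110432
z-limits: 0.174758 ± 1.645·0.110432 = 0.174758 ± 0.181661 = [-0.006903, 0.356419]
ρ-limits: (tanh -0.006903, tanh 0.356419) = (-0.007, 0.342)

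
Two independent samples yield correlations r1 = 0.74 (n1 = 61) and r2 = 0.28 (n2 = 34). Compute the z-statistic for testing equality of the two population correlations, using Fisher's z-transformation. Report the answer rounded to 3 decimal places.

z1 = atanh(0.74) = 0.950479,  z2 = atanh(0.28) = 0.287682
SE = √(1/(n1−3) + 1/(n2−3)) = √(1/58 + 1/31) = √(0.0172414 + 0.0322581) = √0.0494995 = 0.222485
z = (z1 − z2)/SE = (0.950479 − 0.287682) / 0.222485 = 0.662797 / 0.222485 = 2.979

2.979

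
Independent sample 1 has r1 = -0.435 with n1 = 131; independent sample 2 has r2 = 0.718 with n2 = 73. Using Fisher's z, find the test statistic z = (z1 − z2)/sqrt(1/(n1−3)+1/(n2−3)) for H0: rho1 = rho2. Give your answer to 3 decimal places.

z1 = atanh(-0.435) = -0.466047,  z2 = atanh(0.718) = 0.903505
SE = √(1/(n1−3) + 1/(n2−3)) = √(1/128 + 1/70) = √(0.0078125 + 0.0142857) = √0.0220982 = 0.148655
z = (z1 − z2)/SE = (-0.466047 − 0.903505) / 0.148655 = -1.369552 / 0.148655 = -9.213

-9.213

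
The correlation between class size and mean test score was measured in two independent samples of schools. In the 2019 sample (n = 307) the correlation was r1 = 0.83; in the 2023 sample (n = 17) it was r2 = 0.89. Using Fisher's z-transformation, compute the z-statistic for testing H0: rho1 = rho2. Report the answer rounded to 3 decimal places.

-0.855

z1 = atanh(0.83) = 1.188136,  z2 = atanh(0.89) = 1.421926
SE = √(1/(n1−3) + 1/(n2−3)) = √(1/304 + 1/14) = √(0.0032895 + 0.0714286) = √0.0747181 = 0.273346
z = (z1 − z2)/SE = (1.188136 − 1.421926) / 0.273346 = -0.233790 / 0.273346 = -0.855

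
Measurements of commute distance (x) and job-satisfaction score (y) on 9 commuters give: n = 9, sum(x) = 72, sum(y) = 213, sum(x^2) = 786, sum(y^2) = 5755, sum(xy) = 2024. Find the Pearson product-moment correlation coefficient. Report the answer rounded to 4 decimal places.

Numerator: nΣxy − (Σx)(Σy) = 9·2024 − (72)(213) = 2880
Denominator: √[(nΣx²−(Σx)²)(nΣy²−(Σy)²)]
  nΣx²−(Σx)² = 9·786 − 5184 = 1890;  nΣy²−(Σy)² = 9·5755 − 45369 = 6426
  √(1890·6426) = √12145140 = 3484.9878
r = 2880 / 3484.9878 = 0.8264

0.8264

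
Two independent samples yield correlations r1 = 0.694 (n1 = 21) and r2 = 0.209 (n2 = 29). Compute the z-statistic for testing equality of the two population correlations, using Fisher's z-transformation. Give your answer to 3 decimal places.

2.099

z1 = atanh(0.694) = 0.855631,  z2 = atanh(0.209) = 0.212125
SE = √(1/(n1−3) + 1/(n2−3)) = √(1/18 + 1/26) = √(0.0555556 + 0.0384615) = √0.0940171 = 0.306622
z = (z1 − z2)/SE = (0.855631 − 0.212125) / 0.306622 = 0.643506 / 0.306622 = 2.099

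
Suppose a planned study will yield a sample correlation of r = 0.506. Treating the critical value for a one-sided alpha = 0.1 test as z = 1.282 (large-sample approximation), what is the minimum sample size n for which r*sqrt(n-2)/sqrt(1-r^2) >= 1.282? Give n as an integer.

7

Need r·√(n−2)/√(1−r²) ≥ 1.282
√(n−2) ≥ 1.282·√(1−0.256036) / 0.506 = 1.282·0.862533 / 0.506 = 2.1853
n−2 ≥ 4.7755  ⇒  n ≥ 6.7755
Smallest integer n = 7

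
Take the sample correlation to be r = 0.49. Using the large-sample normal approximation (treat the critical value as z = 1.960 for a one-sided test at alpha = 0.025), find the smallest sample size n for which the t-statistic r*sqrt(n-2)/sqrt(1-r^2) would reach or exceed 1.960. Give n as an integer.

15

r√(n−2)/√(1−r²) ≥ 1.960  ⇔  n−2 ≥ (1.960)²·(1−r²)/r²
(1−r²)/r² = (1−0.2401)/0.2401 = 3.1649
n ≥ 2 + 3.8416·3.1649 = 2 + 12.1583 = 14.1583
⌈14.1583⌉ = 15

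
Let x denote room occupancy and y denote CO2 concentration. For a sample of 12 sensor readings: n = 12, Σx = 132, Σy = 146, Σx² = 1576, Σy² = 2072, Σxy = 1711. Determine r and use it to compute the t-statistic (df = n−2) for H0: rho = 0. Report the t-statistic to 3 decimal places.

S_xy = nΣxy − ΣxΣy = 12·1711 − 132·146 = 20532 − 19272 = 1260
S_xx = nΣx² − (Σx)² = 12·1576 − 132² = 18912 − 17424 = 1488
S_yy = nΣy² − (Σy)² = 12·2072 − 146² = 24864 − 21316 = 3548
r = S_xy / √(S_xx·S_yy) = 1260 / √(1488·3548) = 1260 / √5279424 = 1260 / 2297.6997 = 0.5484
t = r·√(n−2)/√(1−r²) = 0.5484·√10 / √(1−0.300743) = 1.734193 / 0.836216 = 2.074

2.074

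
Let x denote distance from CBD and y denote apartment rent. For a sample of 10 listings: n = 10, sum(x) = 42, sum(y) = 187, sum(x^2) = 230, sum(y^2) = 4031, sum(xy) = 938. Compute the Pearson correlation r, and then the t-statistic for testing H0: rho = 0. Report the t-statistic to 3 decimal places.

5.906

Numerator: nΣxy − (Σx)(Σy) = 10·938 − (42)(187) = 1526
Denominator: √[(nΣx²−(Σx)²)(nΣy²−(Σy)²)]
  nΣx²−(Σx)² = 10·230 − 1764 = 536;  nΣy²−(Σy)² = 10·4031 − 34969 = 5341
  √(536·5341) = √2862776 = 1691.9740
r = 1526 / 1691.9740 = 0.9019
t = r·√(n−2)/√(1−r²) = 0.9019·√8 / √(1−0.813424) = 2.550958 / 0.431944 = 5.906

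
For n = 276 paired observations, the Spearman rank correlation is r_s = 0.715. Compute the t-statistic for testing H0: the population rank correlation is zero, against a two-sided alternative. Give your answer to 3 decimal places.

16.929

1 − r_s² = 1 − 0.511225 = 0.488775;  √(1−r_s²) = 0.699124
√(n−2) = √274 = 16.552945
t = r_s·√(n−2)/√(1−r_s²) = 0.715 · 16.552945 / 0.699124 = 16.929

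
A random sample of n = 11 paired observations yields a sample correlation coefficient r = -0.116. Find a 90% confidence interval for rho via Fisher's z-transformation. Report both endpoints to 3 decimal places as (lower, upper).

z_r = atanh(-0.116) = -0.116525;  SE = 1/√(n−3) = 1/√8 = 0.353553
z-limits: -0.116525 ± 1.645·0.353553 = -0.116525 ± 0.581595 = [-0.698120, 0.465070]
ρ-limits: (tanh -0.698120, tanh 0.465070) = (-0.603, 0.434)

(-0.603, 0.434)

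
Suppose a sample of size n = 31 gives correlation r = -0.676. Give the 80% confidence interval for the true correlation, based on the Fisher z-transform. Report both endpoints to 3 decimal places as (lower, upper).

z_r = atanh(-0.676) = -0.821711;  SE = 1/√(n−3) = 1/√28 = 0.188982
z-limits: -0.821711 ± 1.282·0.188982 = -0.821711 ± 0.242275 = [-1.063986, -0.579436]
ρ-limits: (tanh -1.063986, tanh -0.579436) = (-0.787, -0.522)

(-0.787, -0.522)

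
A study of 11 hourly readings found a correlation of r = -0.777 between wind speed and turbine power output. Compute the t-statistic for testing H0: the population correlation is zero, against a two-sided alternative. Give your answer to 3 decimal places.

-3.703

1 − r² = 1 − 0.603729 = 0.396271;  √(1−r²) = 0.629501
√(n−2) = √9 = 3.000000
t = r·√(n−2)/√(1−r²) = -0.777 · 3.000000 / 0.629501 = -3.703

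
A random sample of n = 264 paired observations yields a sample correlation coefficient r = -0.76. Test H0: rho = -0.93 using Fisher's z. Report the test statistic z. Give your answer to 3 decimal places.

10.698

z_r = atanh(-0.76) = -0.996215,  z_0 = atanh(-0.93) = -1.658390
SE = 1/√(n−3) = 1/√261 = 0.061898
z = (z_r − z_0)/SE = (-0.996215 − (-1.658390)) / 0.061898 = 0.662175 / 0.061898 = 10.698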